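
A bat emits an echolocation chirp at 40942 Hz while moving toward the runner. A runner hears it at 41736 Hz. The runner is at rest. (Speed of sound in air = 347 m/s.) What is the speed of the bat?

6.6 m/s

f' = f · v/(v − v_s) ⇒ v_s = v · |1 − f/f'|.
v_s = 347 × |1 − 40942/41736| = 347 × 0.01902 ≈ 6.6 m/s.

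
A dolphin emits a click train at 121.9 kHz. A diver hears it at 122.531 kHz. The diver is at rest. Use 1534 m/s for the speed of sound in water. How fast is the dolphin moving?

7.9 m/s

f' > f, so the dolphin is approaching.
f' = f · v/(v − v_s) ⇒ v_s = v · |1 − f/f'|.
v_s = 1534 × |1 − 121.9/122.531| = 1534 × 0.00515 ≈ 7.9 m/s.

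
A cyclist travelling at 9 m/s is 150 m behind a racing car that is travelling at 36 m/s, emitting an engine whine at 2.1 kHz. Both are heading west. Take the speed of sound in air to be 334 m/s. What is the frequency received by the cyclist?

The cyclist is behind, so the racing car is moving away from it while the cyclist is moving toward the racing car.
General Doppler shift: f' = f · (v + v_o)/(v + v_s).
f' = 2.1 × (334 + 9)/(334 + 36) = 2.1 × 343/370 ≈ 1.947 kHz.

1.947 kHz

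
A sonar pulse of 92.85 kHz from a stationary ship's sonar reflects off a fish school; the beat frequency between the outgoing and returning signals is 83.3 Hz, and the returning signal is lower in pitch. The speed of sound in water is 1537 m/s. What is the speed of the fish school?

Double Doppler shift off a moving reflector: f₂ = f₀ · (v + u)/(v − u) (u > 0 toward emitter).
Returning signal is lower, so f₂ = f₀ − Δf = 92850 − 83.3 = 92766.7 Hz.
Rearranging, u = v · (f₂ − f₀)/(f₂ + f₀) = 1537 × -83.3/185616.7 ≈ -0.69 m/s.
So the fish school is moving at 0.69 m/s away from the emitter.

0.69 m/s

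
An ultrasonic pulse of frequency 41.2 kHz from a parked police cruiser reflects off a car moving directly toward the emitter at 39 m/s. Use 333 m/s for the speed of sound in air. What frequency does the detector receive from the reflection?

52.1 kHz

At the car (a moving observer), f₁ = f₀ · (v + u)/v = 41.2 × 372/333 ≈ 46.0 kHz.
The reflection then acts as a moving source: f₂ = f₁ · v/(v − u) ≈ 52.1 kHz.
Equivalently f₂ = f₀ · (v + u)/(v − u).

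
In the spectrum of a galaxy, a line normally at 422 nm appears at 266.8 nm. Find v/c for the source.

λ'/λ₀ = 0.6322 < 1 (blueshift), so the source is approaching.
λ'/λ₀ = √((1 − β)/(1 + β)) for an approaching source ⇒ β = (1 − r²)/(1 + r²) with r = λ'/λ₀.
β = (1 − 0.3997)/(1 + 0.3997) ≈ 0.429.

0.429c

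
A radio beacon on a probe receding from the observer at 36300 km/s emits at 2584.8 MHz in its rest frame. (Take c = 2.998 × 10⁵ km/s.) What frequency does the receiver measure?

2288.7 MHz

β = v/c = 36300/299800 = 0.1211.
Relativistic Doppler for frequency: f' = f₀ · √((1 − β)/(1 + β)).
f' = 2584.8 × √(0.8789/1.1211) = 2584.8 × 0.88543 ≈ 2288.7 MHz.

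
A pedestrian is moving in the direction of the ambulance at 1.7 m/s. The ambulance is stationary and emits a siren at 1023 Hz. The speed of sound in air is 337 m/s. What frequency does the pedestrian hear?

1028 Hz

Only the observer moves, toward the source, so f' = f · (v + v_o)/v.
f' = 1023 × (337 + 1.7)/337 = 1023 × 338.7/337 ≈ 1028 Hz.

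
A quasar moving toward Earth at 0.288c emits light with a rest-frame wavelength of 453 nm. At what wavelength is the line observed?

336.8 nm

Relativistic Doppler for wavelength: λ' = λ₀ · √((1 − β)/(1 + β)).
λ' = 453 × √(0.7120/1.2880) = 453 × 0.74350 ≈ 336.8 nm.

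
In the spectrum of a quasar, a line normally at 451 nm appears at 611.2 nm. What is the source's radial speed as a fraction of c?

λ'/λ₀ = 1.3552 > 1 (redshift), so the source is receding.
λ'/λ₀ = √((1 + β)/(1 − β)) for a receding source ⇒ β = (r² − 1)/(r² + 1) with r = λ'/λ₀.
β = (1.8366 − 1)/(1.8366 + 1) ≈ 0.295.

0.295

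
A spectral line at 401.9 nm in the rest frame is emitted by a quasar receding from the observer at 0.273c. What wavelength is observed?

Relativistic Doppler for wavelength: λ' = λ₀ · √((1 + β)/(1 − β)).
λ' = 401.9 × √(1.2730/0.7270) = 401.9 × 1.32327 ≈ 531.8 nm.

531.8 nm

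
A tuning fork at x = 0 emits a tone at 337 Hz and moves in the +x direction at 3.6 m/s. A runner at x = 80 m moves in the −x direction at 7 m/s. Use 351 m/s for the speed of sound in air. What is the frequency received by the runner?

347 Hz

The observer lies on the +x side, so the source is heading toward the observer and the observer is heading toward the source.
With source approaching and observer approaching, f' = f · (v + v_o)/(v − v_s).
f' = 337 × (351 + 7)/(351 − 3.6) = 337 × 358/347.4 ≈ 347 Hz.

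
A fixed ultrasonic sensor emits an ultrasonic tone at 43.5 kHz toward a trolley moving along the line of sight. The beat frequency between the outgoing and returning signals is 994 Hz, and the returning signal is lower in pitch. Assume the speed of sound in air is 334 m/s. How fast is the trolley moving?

3.9 m/s

Double Doppler shift off a moving reflector: f₂ = f₀ · (v + u)/(v − u) (u > 0 toward emitter).
Returning signal is lower, so f₂ = f₀ − Δf = 43500 − 994 = 42506 Hz.
Rearranging, u = v · (f₂ − f₀)/(f₂ + f₀) = 334 × -994/86006 ≈ -3.9 m/s.
So the trolley is moving at 3.9 m/s away from the emitter.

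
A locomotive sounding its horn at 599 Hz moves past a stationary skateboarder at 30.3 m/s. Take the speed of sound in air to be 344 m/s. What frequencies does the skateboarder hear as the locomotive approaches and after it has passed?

657 Hz approaching; 551 Hz receding

Approaching: f₁ = f · v/(v − v_s) = 599 × 344/313.7 ≈ 657 Hz.
Receding: f₂ = f · v/(v + v_s) = 599 × 344/374.3 ≈ 551 Hz.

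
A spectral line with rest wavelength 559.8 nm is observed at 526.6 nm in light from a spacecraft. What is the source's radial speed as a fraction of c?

λ'/λ₀ = 0.9407 < 1 (blueshift), so the source is approaching.
λ'/λ₀ = √((1 − β)/(1 + β)) for an approaching source ⇒ β = (1 − r²)/(1 + r²) with r = λ'/λ₀.
β = (1 − 0.8849)/(1 + 0.8849) ≈ 0.061.

0.061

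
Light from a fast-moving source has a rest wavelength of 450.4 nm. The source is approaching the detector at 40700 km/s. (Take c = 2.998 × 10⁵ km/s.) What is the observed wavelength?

392.9 nm

β = v/c = 40700/299800 = 0.1358.
Relativistic Doppler for wavelength: λ' = λ₀ · √((1 − β)/(1 + β)).
λ' = 450.4 × √(0.8642/1.1358) = 450.4 × 0.87232 ≈ 392.9 nm.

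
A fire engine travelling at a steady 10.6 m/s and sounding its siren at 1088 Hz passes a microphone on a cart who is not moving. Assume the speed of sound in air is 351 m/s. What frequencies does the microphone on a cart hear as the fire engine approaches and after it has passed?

Approaching: f₁ = f · v/(v − v_s) = 1088 × 351/340.4 ≈ 1122 Hz.
Receding: f₂ = f · v/(v + v_s) = 1088 × 351/361.6 ≈ 1056 Hz.

1122 Hz approaching; 1056 Hz receding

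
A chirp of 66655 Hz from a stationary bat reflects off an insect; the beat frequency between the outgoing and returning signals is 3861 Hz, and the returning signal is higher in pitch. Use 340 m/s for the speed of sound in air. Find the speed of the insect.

9.6 m/s

Double Doppler shift off a moving reflector: f₂ = f₀ · (v + u)/(v − u) (u > 0 toward emitter).
Returning signal is higher, so f₂ = f₀ + Δf = 66655 + 3861 = 70516 Hz.
Rearranging, u = v · (f₂ − f₀)/(f₂ + f₀) = 340 × 3861/137171 ≈ 9.6 m/s.
So the insect is moving at 9.6 m/s toward the emitter.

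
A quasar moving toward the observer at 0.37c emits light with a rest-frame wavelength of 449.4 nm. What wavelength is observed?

Relativistic Doppler for wavelength: λ' = λ₀ · √((1 − β)/(1 + β)).
λ' = 449.4 × √(0.6300/1.3700) = 449.4 × 0.67813 ≈ 304.7 nm.

304.7 nm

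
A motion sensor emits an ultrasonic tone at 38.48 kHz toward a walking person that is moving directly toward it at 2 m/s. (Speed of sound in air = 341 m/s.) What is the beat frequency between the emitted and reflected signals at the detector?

454 Hz

At the walking person (a moving observer), f₁ = f₀ · (v + u)/v = 38.48 × 343/341 ≈ 38.706 kHz.
On reflection it acts as a source moving toward the stationary detector: f₂ = f₁ · v/(v − u) = 38.706 × 341/339 ≈ 38.934 kHz.
Beat frequency (with f₀ = 38480 Hz): |f₂ − f₀| = 2u·f₀/(v − u) = 2 × 2 × 38480/339 ≈ 454 Hz.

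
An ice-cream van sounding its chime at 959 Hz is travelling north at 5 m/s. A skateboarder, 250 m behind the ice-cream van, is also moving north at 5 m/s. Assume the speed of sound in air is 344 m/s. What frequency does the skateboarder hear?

The skateboarder is behind, so the ice-cream van is moving away from it while the skateboarder is moving toward the ice-cream van.
Both move, so f' = f · (v + v_o)/(v + v_s).
f' = 959 × (344 + 5)/(344 + 5) = 959 × 349/349 ≈ 959 Hz.

959 Hz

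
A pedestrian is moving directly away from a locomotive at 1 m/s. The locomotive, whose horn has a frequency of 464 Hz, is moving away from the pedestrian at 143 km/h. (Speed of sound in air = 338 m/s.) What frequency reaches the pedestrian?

414 Hz

143 km/h = 39.72 m/s.
Both move, so f' = f · (v − v_o)/(v + v_s).
f' = 464 × (338 − 1)/(338 + 39.72) = 464 × 337/377.72 ≈ 414 Hz.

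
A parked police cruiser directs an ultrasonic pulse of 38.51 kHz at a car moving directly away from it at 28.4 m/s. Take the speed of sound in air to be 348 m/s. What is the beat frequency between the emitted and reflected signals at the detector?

5811 Hz

At the car (a moving observer), f₁ = f₀ · (v − u)/v = 38.51 × 319.6/348 ≈ 35.37 kHz.
On reflection it acts as a source moving away from the stationary detector: f₂ = f₁ · v/(v + u) = 35.37 × 348/376.4 ≈ 32.70 kHz.
Beat frequency (with f₀ = 38510 Hz): |f₂ − f₀| = 2u·f₀/(v + u) = 2 × 28.4 × 38510/376.4 ≈ 5811 Hz.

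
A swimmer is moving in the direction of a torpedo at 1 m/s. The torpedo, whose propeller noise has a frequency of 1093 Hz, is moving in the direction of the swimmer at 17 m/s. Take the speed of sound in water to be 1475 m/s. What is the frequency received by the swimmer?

With source approaching and observer approaching, f' = f · (v + v_o)/(v − v_s).
f' = 1093 × (1475 + 1)/(1475 − 17) = 1093 × 1476/1458 ≈ 1106 Hz.

1106 Hz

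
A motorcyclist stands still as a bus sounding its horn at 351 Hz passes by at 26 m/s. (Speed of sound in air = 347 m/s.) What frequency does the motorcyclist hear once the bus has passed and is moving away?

327 Hz

Receding: f₂ = f · v/(v + v_s) = 351 × 347/373 ≈ 327 Hz.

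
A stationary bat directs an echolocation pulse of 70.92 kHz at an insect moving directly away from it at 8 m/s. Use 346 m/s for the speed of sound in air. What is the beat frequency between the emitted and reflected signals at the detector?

3205 Hz

The insect first receives the wave as a moving observer: f₁ = f₀ · (v − u)/v = 70.92 × (346 − 8)/346 ≈ 69.28 kHz.
The reflection then acts as a moving source: f₂ = f₁ · v/(v + u) ≈ 67.71 kHz.
Equivalently f₂ = f₀ · (v − u)/(v + u).
Beat frequency (with f₀ = 70920 Hz): |f₂ − f₀| = 2u·f₀/(v + u) = 2 × 8 × 70920/354 ≈ 3205 Hz.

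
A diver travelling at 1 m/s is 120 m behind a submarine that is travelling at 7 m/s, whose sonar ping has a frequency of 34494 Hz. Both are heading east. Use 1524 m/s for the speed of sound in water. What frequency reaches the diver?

The diver is behind, so the submarine is moving away from it while the diver is moving toward the submarine.
Both move, so f' = f · (v + v_o)/(v + v_s).
f' = 34494 × (1524 + 1)/(1524 + 7) = 34494 × 1525/1531 ≈ 34359 Hz.

34359 Hz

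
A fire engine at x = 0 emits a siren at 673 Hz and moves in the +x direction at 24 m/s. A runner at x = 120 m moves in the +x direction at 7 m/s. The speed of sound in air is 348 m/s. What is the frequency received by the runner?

The observer lies on the +x side, so the source is heading toward the observer and the observer is heading away from the source.
Both move, so f' = f · (v − v_o)/(v − v_s).
f' = 673 × (348 − 7)/(348 − 24) = 673 × 341/324 ≈ 708 Hz.

708 Hz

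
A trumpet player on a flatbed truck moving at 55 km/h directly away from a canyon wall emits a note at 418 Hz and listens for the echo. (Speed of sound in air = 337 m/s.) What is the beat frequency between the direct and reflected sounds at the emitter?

55 km/h = 15.28 m/s.
The canyon wall receives the sound from a moving source: f₁ = f₀ · v/(v + v_e) = 418 × 337/352.28 ≈ 399.9 Hz.
On the return leg the trumpet player on a flatbed truck is a moving observer: f₂ = f₁ · (v − v_e)/v = 399.9 × 321.72/337 ≈ 381.7 Hz.
Beat against the emitted tone: |f₂ − f₀| = 2v_e·f₀/(v + v_e) = 2 × 15.28 × 418/352.28 ≈ 36.3 Hz.

36.3 Hz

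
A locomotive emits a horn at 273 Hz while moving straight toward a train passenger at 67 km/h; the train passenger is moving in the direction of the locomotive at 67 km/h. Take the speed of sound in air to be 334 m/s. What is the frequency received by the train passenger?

305 Hz

67 km/h = 18.61 m/s; 67 km/h = 18.61 m/s.
General Doppler shift: f' = f · (v + v_o)/(v − v_s).
f' = 273 × (334 + 18.61)/(334 − 18.61) = 273 × 352.61/315.39 ≈ 305 Hz.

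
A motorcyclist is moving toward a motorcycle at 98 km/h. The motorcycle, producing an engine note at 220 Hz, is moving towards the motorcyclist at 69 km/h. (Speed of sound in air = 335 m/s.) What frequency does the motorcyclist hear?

252 Hz

69 km/h = 19.17 m/s; 98 km/h = 27.22 m/s.
With source approaching and observer approaching, f' = f · (v + v_o)/(v − v_s).
f' = 220 × (335 + 27.22)/(335 − 19.17) = 220 × 362.22/315.83 ≈ 252 Hz.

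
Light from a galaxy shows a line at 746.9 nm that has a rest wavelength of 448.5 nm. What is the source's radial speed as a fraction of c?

0.470c

λ'/λ₀ = 1.6653 > 1 (redshift), so the source is receding.
λ'/λ₀ = √((1 + β)/(1 − β)) for a receding source ⇒ β = (r² − 1)/(r² + 1) with r = λ'/λ₀.
β = (2.7733 − 1)/(2.7733 + 1) ≈ 0.470.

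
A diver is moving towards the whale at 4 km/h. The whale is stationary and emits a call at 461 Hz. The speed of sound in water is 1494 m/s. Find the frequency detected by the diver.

4 km/h = 1.111 m/s.
Moving observer, stationary source: f' = f · (v + v_o)/v.
f' = 461 × (1494 + 1.111)/1494 = 461 × 1495.1/1494 ≈ 461 Hz.

461 Hz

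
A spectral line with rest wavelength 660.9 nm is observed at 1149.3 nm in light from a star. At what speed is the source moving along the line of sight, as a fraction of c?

0.503c

λ'/λ₀ = 1.7390 > 1 (redshift), so the source is receding.
λ'/λ₀ = √((1 + β)/(1 − β)) for a receding source ⇒ β = (r² − 1)/(r² + 1) with r = λ'/λ₀.
β = (3.0241 − 1)/(3.0241 + 1) ≈ 0.503.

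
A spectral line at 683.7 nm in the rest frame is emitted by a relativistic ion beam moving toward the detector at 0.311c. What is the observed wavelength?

495.6 nm

Relativistic Doppler for wavelength: λ' = λ₀ · √((1 − β)/(1 + β)).
λ' = 683.7 × √(0.6890/1.3110) = 683.7 × 0.72495 ≈ 495.6 nm.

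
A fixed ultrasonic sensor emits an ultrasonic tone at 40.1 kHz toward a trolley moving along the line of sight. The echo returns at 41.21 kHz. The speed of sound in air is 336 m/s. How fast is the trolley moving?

Double Doppler shift off a moving reflector: f₂ = f₀ · (v + u)/(v − u) (u > 0 toward emitter).
Rearranging, u = v · (f₂ − f₀)/(f₂ + f₀) = 336 × 1.11/81.31 ≈ 4.6 m/s.
So the trolley is moving at 4.6 m/s toward the emitter.

4.6 m/s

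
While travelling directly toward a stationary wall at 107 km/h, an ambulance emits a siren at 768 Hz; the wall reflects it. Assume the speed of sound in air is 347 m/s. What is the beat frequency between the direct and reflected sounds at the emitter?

107 km/h = 29.72 m/s.
The wall receives the sound from a moving source: f₁ = f₀ · v/(v − v_e) = 768 × 347/317.28 ≈ 839.9 Hz.
On the return leg the ambulance is a moving observer: f₂ = f₁ · (v + v_e)/v = 839.9 × 376.72/347 ≈ 911.9 Hz.
Equivalently f₂ = f₀ · (v + v_e)/(v − v_e).
Beat against the emitted tone: |f₂ − f₀| = 2v_e·f₀/(v − v_e) = 2 × 29.72 × 768/317.28 ≈ 144 Hz.

144 Hz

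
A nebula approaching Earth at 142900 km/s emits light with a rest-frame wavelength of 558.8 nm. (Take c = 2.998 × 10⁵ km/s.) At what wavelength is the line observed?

β = v/c = 142900/299800 = 0.4767.
Relativistic Doppler for wavelength: λ' = λ₀ · √((1 − β)/(1 + β)).
λ' = 558.8 × √(0.5233/1.4767) = 558.8 × 0.59533 ≈ 332.7 nm.

332.7 nm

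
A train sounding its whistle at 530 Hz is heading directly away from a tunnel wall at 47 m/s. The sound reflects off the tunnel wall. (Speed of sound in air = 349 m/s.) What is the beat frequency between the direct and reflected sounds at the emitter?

126 Hz

The tunnel wall receives the sound from a moving source: f₁ = f₀ · v/(v + v_e) = 530 × 349/396 ≈ 467.1 Hz.
On the return leg the train is a moving observer: f₂ = f₁ · (v − v_e)/v = 467.1 × 302/349 ≈ 404.2 Hz.
Beat against the emitted tone: |f₂ − f₀| = 2v_e·f₀/(v + v_e) = 2 × 47 × 530/396 ≈ 126 Hz.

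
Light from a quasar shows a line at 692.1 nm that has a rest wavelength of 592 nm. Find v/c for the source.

0.155c

λ'/λ₀ = 1.1691 > 1 (redshift), so the source is receding.
λ'/λ₀ = √((1 + β)/(1 − β)) for a receding source ⇒ β = (r² − 1)/(r² + 1) with r = λ'/λ₀.
β = (1.3668 − 1)/(1.3668 + 1) ≈ 0.155.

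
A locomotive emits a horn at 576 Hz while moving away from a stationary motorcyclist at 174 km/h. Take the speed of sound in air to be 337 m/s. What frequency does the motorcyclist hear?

174 km/h = 48.33 m/s.
Only the source moves, away from the listener, so f' = f · v/(v + v_s).
f' = 576 × 337/(337 + 48.33) = 576 × 337/385.3 ≈ 504 Hz.

504 Hz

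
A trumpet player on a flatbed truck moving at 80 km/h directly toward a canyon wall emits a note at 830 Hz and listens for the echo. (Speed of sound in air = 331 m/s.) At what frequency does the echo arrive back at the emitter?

80 km/h = 22.22 m/s.
The canyon wall receives the sound from a moving source: f₁ = f₀ · v/(v − v_e) = 830 × 331/308.78 ≈ 890 Hz.
On the return leg the trumpet player on a flatbed truck is a moving observer: f₂ = f₁ · (v + v_e)/v = 890 × 353.22/331 ≈ 949 Hz.
Equivalently f₂ = f₀ · (v + v_e)/(v − v_e).

949 Hz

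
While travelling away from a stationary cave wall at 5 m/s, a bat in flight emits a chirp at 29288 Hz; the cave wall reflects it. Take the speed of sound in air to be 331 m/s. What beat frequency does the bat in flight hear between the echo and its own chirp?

The cave wall receives the sound from a moving source: f₁ = f₀ · v/(v + v_e) = 29288 × 331/336 ≈ 28852 Hz.
On the return leg the bat in flight is a moving observer: f₂ = f₁ · (v − v_e)/v = 28852 × 326/331 ≈ 28416 Hz.
Beat against the emitted tone: |f₂ − f₀| = 2v_e·f₀/(v + v_e) = 2 × 5 × 29288/336 ≈ 872 Hz.

872 Hz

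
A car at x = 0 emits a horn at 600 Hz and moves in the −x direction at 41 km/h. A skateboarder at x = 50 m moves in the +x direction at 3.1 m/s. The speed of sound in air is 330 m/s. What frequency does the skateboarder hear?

575 Hz

41 km/h = 11.39 m/s.
The observer lies on the +x side, so the source is heading away from the observer and the observer is heading away from the source.
Both move, so f' = f · (v − v_o)/(v + v_s).
f' = 600 × (330 − 3.1)/(330 + 11.39) = 600 × 326.9/341.39 ≈ 575 Hz.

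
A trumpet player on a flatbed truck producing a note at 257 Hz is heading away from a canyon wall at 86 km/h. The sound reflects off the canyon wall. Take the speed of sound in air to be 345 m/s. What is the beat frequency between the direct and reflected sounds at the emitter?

86 km/h = 23.89 m/s.
The canyon wall receives the sound from a moving source: f₁ = f₀ · v/(v + v_e) = 257 × 345/368.89 ≈ 240.4 Hz.
On the return leg the trumpet player on a flatbed truck is a moving observer: f₂ = f₁ · (v − v_e)/v = 240.4 × 321.11/345 ≈ 223.7 Hz.
Beat against the emitted tone: |f₂ − f₀| = 2v_e·f₀/(v + v_e) = 2 × 23.89 × 257/368.89 ≈ 33.3 Hz.

33.3 Hz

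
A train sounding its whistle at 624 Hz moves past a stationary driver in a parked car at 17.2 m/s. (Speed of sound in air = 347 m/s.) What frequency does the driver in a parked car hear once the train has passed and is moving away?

Receding: f₂ = f · v/(v + v_s) = 624 × 347/364.2 ≈ 595 Hz.

595 Hz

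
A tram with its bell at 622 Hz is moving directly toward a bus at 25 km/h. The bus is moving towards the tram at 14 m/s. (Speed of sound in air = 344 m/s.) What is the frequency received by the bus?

25 km/h = 6.944 m/s.
Both move, so f' = f · (v + v_o)/(v − v_s).
f' = 622 × (344 + 14)/(344 − 6.944) = 622 × 358/337.06 ≈ 661 Hz.

661 Hz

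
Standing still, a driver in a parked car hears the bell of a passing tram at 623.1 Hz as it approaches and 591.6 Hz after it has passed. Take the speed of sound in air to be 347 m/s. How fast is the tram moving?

9.0 m/s

f₁/f₂ = (v + v_s)/(v − v_s), so v_s = v · (f₁ − f₂)/(f₁ + f₂).
v_s = 347 × (623.1 − 591.6)/(623.1 + 591.6) = 347 × 31.5/1214.7 ≈ 9.0 m/s.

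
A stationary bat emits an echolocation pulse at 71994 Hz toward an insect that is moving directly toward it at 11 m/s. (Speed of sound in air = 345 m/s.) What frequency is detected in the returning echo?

At the insect (a moving observer), f₁ = f₀ · (v + u)/v = 71994 × 356/345 ≈ 74289 Hz.
On reflection it acts as a source moving toward the stationary detector: f₂ = f₁ · v/(v − u) = 74289 × 345/334 ≈ 76736 Hz.
Equivalently f₂ = f₀ · (v + u)/(v − u).

76736 Hz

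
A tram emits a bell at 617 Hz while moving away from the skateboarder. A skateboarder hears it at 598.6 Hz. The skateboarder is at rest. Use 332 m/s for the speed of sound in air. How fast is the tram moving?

f' = f · v/(v + v_s) ⇒ v_s = v · |1 − f/f'|.
v_s = 332 × |1 − 617/598.6| = 332 × 0.03074 ≈ 10.2 m/s.

10.2 m/s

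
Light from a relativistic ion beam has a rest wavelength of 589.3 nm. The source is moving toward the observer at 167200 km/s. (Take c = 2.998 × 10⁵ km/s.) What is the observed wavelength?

β = v/c = 167200/299800 = 0.5577.
Relativistic Doppler for wavelength: λ' = λ₀ · √((1 − β)/(1 + β)).
λ' = 589.3 × √(0.4423/1.5577) = 589.3 × 0.53286 ≈ 314.0 nm.

314.0 nm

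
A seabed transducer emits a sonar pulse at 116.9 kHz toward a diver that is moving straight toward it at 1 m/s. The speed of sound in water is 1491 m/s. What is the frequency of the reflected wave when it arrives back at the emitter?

117.1 kHz

At the diver (a moving observer), f₁ = f₀ · (v + u)/v = 116.9 × 1492/1491 ≈ 117.0 kHz.
The reflection then acts as a moving source: f₂ = f₁ · v/(v − u) ≈ 117.1 kHz.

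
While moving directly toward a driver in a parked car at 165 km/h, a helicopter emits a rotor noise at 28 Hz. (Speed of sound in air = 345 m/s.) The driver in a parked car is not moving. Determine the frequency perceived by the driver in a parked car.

32.3 Hz

165 km/h = 45.83 m/s.
Moving source, stationary observer: f' = f · v/(v − v_s) since the source is approaching.
f' = 28 × 345/(345 − 45.83) = 28 × 345/299.2 ≈ 32.3 Hz.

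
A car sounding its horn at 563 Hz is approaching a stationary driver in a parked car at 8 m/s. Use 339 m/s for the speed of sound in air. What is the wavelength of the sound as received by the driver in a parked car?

Moving source, stationary observer: f' = f · v/(v − v_s) since the source is approaching.
f' = 563 × 339/(339 − 8) ≈ 577 Hz.
λ' = v/f' = 339/576.607 ≈ 58.8 cm.

58.8 cm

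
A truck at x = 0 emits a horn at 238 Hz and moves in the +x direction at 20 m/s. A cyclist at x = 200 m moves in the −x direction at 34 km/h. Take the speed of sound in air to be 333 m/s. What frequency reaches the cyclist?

260 Hz

34 km/h = 9.444 m/s.
The observer lies on the +x side, so the source is heading toward the observer and the observer is heading toward the source.
With source approaching and observer approaching, f' = f · (v + v_o)/(v − v_s).
f' = 238 × (333 + 9.444)/(333 − 20) = 238 × 342.44/313 ≈ 260 Hz.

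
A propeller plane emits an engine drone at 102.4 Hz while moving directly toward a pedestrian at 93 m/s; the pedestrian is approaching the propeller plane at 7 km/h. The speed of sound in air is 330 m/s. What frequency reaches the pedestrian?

143 Hz

7 km/h = 1.944 m/s.
Both move, so f' = f · (v + v_o)/(v − v_s).
f' = 102.4 × (330 + 1.944)/(330 − 93) = 102.4 × 331.94/237 ≈ 143 Hz.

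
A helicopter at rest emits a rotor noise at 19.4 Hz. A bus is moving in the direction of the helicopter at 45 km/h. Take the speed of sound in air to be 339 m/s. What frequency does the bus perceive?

20.1 Hz

45 km/h = 12.5 m/s.
Only the observer moves, toward the source, so f' = f · (v + v_o)/v.
f' = 19.4 × (339 + 12.5)/339 = 19.4 × 351.5/339 ≈ 20.1 Hz.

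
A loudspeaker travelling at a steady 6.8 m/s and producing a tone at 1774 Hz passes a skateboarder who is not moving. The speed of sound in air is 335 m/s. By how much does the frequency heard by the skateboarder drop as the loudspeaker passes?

Approaching: f₁ = f · v/(v − v_s) = 1774 × 335/328.2 ≈ 1810.8 Hz.
Receding: f₂ = f · v/(v + v_s) = 1774 × 335/341.8 ≈ 1738.7 Hz.
Drop: f₁ − f₂ = 2f·v·v_s/(v² − v_s²) = 2 × 1774 × 335 × 6.8/(335² − 6.8²) ≈ 72.0 Hz.

72.0 Hz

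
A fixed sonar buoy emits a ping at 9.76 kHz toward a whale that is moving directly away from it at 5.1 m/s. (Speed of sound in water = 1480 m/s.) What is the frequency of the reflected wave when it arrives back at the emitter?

At the whale (a moving observer), f₁ = f₀ · (v − u)/v = 9.76 × 1474.9/1480 ≈ 9.73 kHz.
On reflection it acts as a source moving away from the stationary detector: f₂ = f₁ · v/(v + u) = 9.73 × 1480/1485.1 ≈ 9.69 kHz.

9.69 kHz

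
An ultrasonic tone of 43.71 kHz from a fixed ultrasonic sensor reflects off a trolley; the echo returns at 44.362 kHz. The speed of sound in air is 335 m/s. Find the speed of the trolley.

Double Doppler shift off a moving reflector: f₂ = f₀ · (v + u)/(v − u) (u > 0 toward emitter).
Rearranging, u = v · (f₂ − f₀)/(f₂ + f₀) = 335 × 0.652/88.072 ≈ 2.48 m/s.
So the trolley is moving at 2.48 m/s toward the emitter.

2.48 m/s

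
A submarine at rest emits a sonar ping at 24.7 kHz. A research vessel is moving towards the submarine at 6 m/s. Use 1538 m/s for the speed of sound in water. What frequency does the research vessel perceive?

24.8 kHz

Moving observer, stationary source: f' = f · (v + v_o)/v.
f' = 24.7 × (1538 + 6)/1538 = 24.7 × 1544/1538 ≈ 24.8 kHz.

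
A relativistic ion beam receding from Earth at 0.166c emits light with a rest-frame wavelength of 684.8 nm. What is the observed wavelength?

Relativistic Doppler for wavelength: λ' = λ₀ · √((1 + β)/(1 − β)).
λ' = 684.8 × √(1.1660/0.8340) = 684.8 × 1.18240 ≈ 809.7 nm.

809.7 nm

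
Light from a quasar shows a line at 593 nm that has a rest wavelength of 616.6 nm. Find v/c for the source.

0.039

λ'/λ₀ = 0.9617 < 1 (blueshift), so the source is approaching.
λ'/λ₀ = √((1 − β)/(1 + β)) for an approaching source ⇒ β = (1 − r²)/(1 + r²) with r = λ'/λ₀.
β = (1 − 0.9249)/(1 + 0.9249) ≈ 0.039.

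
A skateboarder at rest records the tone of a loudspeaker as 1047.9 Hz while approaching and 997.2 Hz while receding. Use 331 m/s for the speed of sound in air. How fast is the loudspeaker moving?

8.2 m/s

f₁/f₂ = (v + v_s)/(v − v_s), so v_s = v · (f₁ − f₂)/(f₁ + f₂).
v_s = 331 × (1047.9 − 997.2)/(1047.9 + 997.2) = 331 × 50.7/2045.1 ≈ 8.2 m/s.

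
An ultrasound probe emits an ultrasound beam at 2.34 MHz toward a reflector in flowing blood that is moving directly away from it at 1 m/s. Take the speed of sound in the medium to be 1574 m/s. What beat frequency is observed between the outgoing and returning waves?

2971 Hz

At the reflector in flowing blood (a moving observer), f₁ = f₀ · (v − u)/v = 2.34 × 1573/1574 ≈ 2.33851 MHz.
On reflection it acts as a source moving away from the stationary detector: f₂ = f₁ · v/(v + u) = 2.33851 × 1574/1575 ≈ 2.33703 MHz.
Equivalently f₂ = f₀ · (v − u)/(v + u).
Beat frequency (with f₀ = 2340000 Hz): |f₂ − f₀| = 2u·f₀/(v + u) = 2 × 1 × 2340000/1575 ≈ 2971 Hz.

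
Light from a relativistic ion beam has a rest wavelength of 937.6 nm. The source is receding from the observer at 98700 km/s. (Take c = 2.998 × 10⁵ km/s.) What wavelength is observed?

1319.9 nm

β = v/c = 98700/299800 = 0.3292.
Relativistic Doppler for wavelength: λ' = λ₀ · √((1 + β)/(1 − β)).
λ' = 937.6 × √(1.3292/0.6708) = 937.6 × 1.40769 ≈ 1319.9 nm.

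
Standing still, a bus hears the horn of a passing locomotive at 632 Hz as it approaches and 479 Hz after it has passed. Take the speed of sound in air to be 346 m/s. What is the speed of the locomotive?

f₁/f₂ = (v + v_s)/(v − v_s), so v_s = v · (f₁ − f₂)/(f₁ + f₂).
v_s = 346 × (632 − 479)/(632 + 479) = 346 × 153/1111 ≈ 48 m/s.

48 m/s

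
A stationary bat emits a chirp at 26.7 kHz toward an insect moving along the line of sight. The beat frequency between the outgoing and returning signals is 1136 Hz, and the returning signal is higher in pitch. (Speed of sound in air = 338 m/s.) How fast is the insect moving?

7.0 m/s

Double Doppler shift off a moving reflector: f₂ = f₀ · (v + u)/(v − u) (u > 0 toward emitter).
Returning signal is higher, so f₂ = f₀ + Δf = 26700 + 1136 = 27836 Hz.
Rearranging, u = v · (f₂ − f₀)/(f₂ + f₀) = 338 × 1136/54536 ≈ 7.0 m/s.
So the insect is moving at 7.0 m/s toward the emitter.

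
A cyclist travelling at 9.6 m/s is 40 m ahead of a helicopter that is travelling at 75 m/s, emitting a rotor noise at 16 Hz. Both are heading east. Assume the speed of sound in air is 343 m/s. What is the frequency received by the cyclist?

The cyclist is ahead, so the helicopter is moving toward it while the cyclist is moving away from the helicopter.
Both move, so f' = f · (v − v_o)/(v − v_s).
f' = 16 × (343 − 9.6)/(343 − 75) = 16 × 333.4/268 ≈ 19.9 Hz.

19.9 Hz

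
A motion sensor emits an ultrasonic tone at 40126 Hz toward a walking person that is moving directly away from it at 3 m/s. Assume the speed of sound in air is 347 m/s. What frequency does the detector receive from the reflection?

39438 Hz

The walking person first receives the wave as a moving observer: f₁ = f₀ · (v − u)/v = 40126 × (347 − 3)/347 ≈ 39779 Hz.
On reflection it acts as a source moving away from the stationary detector: f₂ = f₁ · v/(v + u) = 39779 × 347/350 ≈ 39438 Hz.
Equivalently f₂ = f₀ · (v − u)/(v + u).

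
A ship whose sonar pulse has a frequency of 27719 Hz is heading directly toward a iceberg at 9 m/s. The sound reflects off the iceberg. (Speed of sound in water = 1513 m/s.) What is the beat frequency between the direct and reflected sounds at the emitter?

The iceberg receives the sound from a moving source: f₁ = f₀ · v/(v − v_e) = 27719 × 1513/1504 ≈ 27885 Hz.
On the return leg the ship is a moving observer: f₂ = f₁ · (v + v_e)/v = 27885 × 1522/1513 ≈ 28051 Hz.
Beat against the emitted tone: |f₂ − f₀| = 2v_e·f₀/(v − v_e) = 2 × 9 × 27719/1504 ≈ 332 Hz.

332 Hz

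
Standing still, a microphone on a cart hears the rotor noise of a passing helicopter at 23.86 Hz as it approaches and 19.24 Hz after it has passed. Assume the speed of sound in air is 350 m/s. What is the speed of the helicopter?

38 m/s

f₁/f₂ = (v + v_s)/(v − v_s), so v_s = v · (f₁ − f₂)/(f₁ + f₂).
v_s = 350 × (23.86 − 19.24)/(23.86 + 19.24) = 350 × 4.62/43.10 ≈ 38 m/s.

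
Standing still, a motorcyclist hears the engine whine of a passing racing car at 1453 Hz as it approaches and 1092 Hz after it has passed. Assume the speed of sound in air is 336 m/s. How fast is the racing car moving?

f₁/f₂ = (v + v_s)/(v − v_s), so v_s = v · (f₁ − f₂)/(f₁ + f₂).
v_s = 336 × (1453 − 1092)/(1453 + 1092) = 336 × 361/2545 ≈ 48 m/s.

48 m/s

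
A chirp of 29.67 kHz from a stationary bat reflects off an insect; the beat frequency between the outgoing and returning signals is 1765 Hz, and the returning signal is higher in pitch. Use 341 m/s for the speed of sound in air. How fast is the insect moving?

Double Doppler shift off a moving reflector: f₂ = f₀ · (v + u)/(v − u) (u > 0 toward emitter).
Returning signal is higher, so f₂ = f₀ + Δf = 29670 + 1765 = 31435 Hz.
Rearranging, u = v · (f₂ − f₀)/(f₂ + f₀) = 341 × 1765/61105 ≈ 9.8 m/s.
So the insect is moving at 9.8 m/s toward the emitter.

9.8 m/s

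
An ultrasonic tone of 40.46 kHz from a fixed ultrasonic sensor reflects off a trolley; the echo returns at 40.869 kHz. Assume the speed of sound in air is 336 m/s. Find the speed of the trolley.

Double Doppler shift off a moving reflector: f₂ = f₀ · (v + u)/(v − u) (u > 0 toward emitter).
Rearranging, u = v · (f₂ − f₀)/(f₂ + f₀) = 336 × 0.409/81.329 ≈ 1.69 m/s.
So the trolley is moving at 1.69 m/s toward the emitter.

1.69 m/s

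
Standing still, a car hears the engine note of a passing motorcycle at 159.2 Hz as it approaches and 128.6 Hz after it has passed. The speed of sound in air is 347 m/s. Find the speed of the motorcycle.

37 m/s

f₁/f₂ = (v + v_s)/(v − v_s), so v_s = v · (f₁ − f₂)/(f₁ + f₂).
v_s = 347 × (159.2 − 128.6)/(159.2 + 128.6) = 347 × 30.6/287.8 ≈ 37 m/s.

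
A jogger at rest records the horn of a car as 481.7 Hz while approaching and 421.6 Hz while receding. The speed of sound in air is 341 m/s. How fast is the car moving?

22.7 m/s

f₁/f₂ = (v + v_s)/(v − v_s), so v_s = v · (f₁ − f₂)/(f₁ + f₂).
v_s = 341 × (481.7 − 421.6)/(481.7 + 421.6) = 341 × 60.1/903.3 ≈ 22.7 m/s.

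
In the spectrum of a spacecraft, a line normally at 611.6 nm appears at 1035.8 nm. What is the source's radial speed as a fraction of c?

λ'/λ₀ = 1.6936 > 1 (redshift), so the source is receding.
λ'/λ₀ = √((1 + β)/(1 − β)) for a receding source ⇒ β = (r² − 1)/(r² + 1) with r = λ'/λ₀.
β = (2.8682 − 1)/(2.8682 + 1) ≈ 0.483.

0.483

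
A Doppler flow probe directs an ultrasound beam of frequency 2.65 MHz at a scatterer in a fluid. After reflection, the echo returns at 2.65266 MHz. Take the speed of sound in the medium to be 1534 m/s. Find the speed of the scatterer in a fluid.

0.77 m/s

Double Doppler shift off a moving reflector: f₂ = f₀ · (v + u)/(v − u) (u > 0 toward emitter).
Rearranging, u = v · (f₂ − f₀)/(f₂ + f₀) = 1534 × 0.00266/5.30266 ≈ 0.77 m/s.
So the scatterer in a fluid is moving at 0.77 m/s toward the emitter.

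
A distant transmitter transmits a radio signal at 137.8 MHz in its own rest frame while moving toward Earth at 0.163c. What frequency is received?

162.4 MHz

Relativistic Doppler for frequency: f' = f₀ · √((1 + β)/(1 − β)).
f' = 137.8 × √(1.1630/0.8370) = 137.8 × 1.17876 ≈ 162.4 MHz.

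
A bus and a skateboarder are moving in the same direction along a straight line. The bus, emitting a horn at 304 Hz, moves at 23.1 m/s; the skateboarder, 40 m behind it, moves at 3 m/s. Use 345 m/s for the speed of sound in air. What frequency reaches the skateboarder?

287 Hz

The skateboarder is behind, so the bus is moving away from it while the skateboarder is moving toward the bus.
General Doppler shift: f' = f · (v + v_o)/(v + v_s).
f' = 304 × (345 + 3)/(345 + 23.1) = 304 × 348/368.1 ≈ 287 Hz.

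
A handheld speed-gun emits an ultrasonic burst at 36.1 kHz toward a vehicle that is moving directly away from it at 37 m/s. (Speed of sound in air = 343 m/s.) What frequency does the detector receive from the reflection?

The vehicle first receives the wave as a moving observer: f₁ = f₀ · (v − u)/v = 36.1 × (343 − 37)/343 ≈ 32.2 kHz.
The reflection then acts as a moving source: f₂ = f₁ · v/(v + u) ≈ 29.1 kHz.
Equivalently f₂ = f₀ · (v − u)/(v + u).

29.1 kHz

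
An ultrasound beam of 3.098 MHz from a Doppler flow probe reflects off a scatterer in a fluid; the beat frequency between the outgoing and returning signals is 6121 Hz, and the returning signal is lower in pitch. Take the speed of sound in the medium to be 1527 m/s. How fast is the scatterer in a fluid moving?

1.51 m/s

Double Doppler shift off a moving reflector: f₂ = f₀ · (v + u)/(v − u) (u > 0 toward emitter).
Returning signal is lower, so f₂ = f₀ − Δf = 3098000 − 6121 = 3091879 Hz.
Rearranging, u = v · (f₂ − f₀)/(f₂ + f₀) = 1527 × -6121/6189879 ≈ -1.51 m/s.
So the scatterer in a fluid is moving at 1.51 m/s away from the emitter.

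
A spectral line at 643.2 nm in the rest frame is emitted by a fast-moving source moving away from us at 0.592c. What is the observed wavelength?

1270.5 nm

Relativistic Doppler for wavelength: λ' = λ₀ · √((1 + β)/(1 − β)).
λ' = 643.2 × √(1.5920/0.4080) = 643.2 × 1.97534 ≈ 1270.5 nm.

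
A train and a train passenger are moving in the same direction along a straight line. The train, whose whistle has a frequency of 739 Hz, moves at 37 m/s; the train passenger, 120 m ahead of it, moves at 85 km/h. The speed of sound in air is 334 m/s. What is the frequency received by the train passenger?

772 Hz

85 km/h = 23.61 m/s.
The train passenger is ahead, so the train is moving toward it while the train passenger is moving away from the train.
With source approaching and observer receding, f' = f · (v − v_o)/(v − v_s).
f' = 739 × (334 − 23.61)/(334 − 37) = 739 × 310.39/297 ≈ 772 Hz.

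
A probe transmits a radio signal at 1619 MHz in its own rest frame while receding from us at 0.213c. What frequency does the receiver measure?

Relativistic Doppler for frequency: f' = f₀ · √((1 − β)/(1 + β)).
f' = 1619 × √(0.7870/1.2130) = 1619 × 0.80548 ≈ 1304.1 MHz.

1304.1 MHz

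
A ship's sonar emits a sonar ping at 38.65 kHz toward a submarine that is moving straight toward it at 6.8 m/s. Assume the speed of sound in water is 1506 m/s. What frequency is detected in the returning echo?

The submarine first receives the wave as a moving observer: f₁ = f₀ · (v + u)/v = 38.65 × (1506 + 6.8)/1506 ≈ 38.8 kHz.
On reflection it acts as a source moving toward the stationary detector: f₂ = f₁ · v/(v − u) = 38.8 × 1506/1499.2 ≈ 39.0 kHz.
Equivalently f₂ = f₀ · (v + u)/(v − u).

39.0 kHz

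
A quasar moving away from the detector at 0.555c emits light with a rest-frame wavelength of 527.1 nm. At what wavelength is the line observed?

Relativistic Doppler for wavelength: λ' = λ₀ · √((1 + β)/(1 − β)).
λ' = 527.1 × √(1.5550/0.4450) = 527.1 × 1.86933 ≈ 985.3 nm.

985.3 nm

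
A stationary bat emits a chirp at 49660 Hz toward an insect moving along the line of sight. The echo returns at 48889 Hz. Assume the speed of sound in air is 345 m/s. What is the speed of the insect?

2.70 m/s

Double Doppler shift off a moving reflector: f₂ = f₀ · (v + u)/(v − u) (u > 0 toward emitter).
Rearranging, u = v · (f₂ − f₀)/(f₂ + f₀) = 345 × -771/98549 ≈ -2.70 m/s.
So the insect is moving at 2.70 m/s away from the emitter.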